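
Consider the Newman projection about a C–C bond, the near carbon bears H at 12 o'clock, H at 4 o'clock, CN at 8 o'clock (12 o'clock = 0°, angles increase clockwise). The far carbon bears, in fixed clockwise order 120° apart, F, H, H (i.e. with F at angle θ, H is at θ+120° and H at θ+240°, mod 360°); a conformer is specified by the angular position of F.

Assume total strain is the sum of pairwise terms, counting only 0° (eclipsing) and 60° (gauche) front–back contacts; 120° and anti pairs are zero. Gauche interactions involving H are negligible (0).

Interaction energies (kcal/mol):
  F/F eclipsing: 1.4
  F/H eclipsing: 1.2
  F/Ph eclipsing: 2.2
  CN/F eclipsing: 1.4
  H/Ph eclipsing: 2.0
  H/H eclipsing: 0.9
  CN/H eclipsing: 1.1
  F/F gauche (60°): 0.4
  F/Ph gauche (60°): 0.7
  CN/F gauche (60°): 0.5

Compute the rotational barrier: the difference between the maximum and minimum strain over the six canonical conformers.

F at 0° (eclipsed): H–F eclipsed, H–H eclipsed, CN–H eclipsed; 1.2 + 0.9 + 1.1 = 3.2 kcal/mol.
F at 60° (staggered): no non-H gauche contacts → 0.0 kcal/mol.
F at 120° (eclipsed): H–H eclipsed, H–F eclipsed, CN–H eclipsed; 0.9 + 1.2 + 1.1 = 3.2 kcal/mol.
F at 180° (staggered): CN–F gauche; 0.5 = 0.5 kcal/mol.
F at 240° (eclipsed): H–H eclipsed, H–H eclipsed, CN–F eclipsed; 0.9 + 0.9 + 1.4 = 3.2 kcal/mol.
F at 300° (staggered): CN–F gauche; 0.5 = 0.5 kcal/mol.
Max at 0° (3.2 kcal/mol), min at 60° (0.0 kcal/mol); barrier = 3.2 kcal/mol.

3.2 kcal/mol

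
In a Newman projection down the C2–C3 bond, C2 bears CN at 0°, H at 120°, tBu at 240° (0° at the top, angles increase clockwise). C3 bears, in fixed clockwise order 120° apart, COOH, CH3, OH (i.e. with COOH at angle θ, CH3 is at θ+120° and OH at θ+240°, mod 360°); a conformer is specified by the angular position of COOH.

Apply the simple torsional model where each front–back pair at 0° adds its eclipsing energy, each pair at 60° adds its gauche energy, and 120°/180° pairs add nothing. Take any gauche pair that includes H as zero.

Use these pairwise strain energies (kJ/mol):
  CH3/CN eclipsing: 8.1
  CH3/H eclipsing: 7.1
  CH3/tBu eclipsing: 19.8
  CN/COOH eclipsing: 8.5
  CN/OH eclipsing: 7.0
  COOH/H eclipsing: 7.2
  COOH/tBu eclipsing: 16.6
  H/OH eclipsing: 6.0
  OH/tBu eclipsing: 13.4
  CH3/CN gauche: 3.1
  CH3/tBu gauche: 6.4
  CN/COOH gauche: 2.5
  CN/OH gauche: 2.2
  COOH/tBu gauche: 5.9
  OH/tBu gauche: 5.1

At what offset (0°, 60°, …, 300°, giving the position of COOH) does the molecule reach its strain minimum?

60°

COOH at 0° (eclipsed): CN(0°)/COOH(0°) eclipsed 8.5; H(120°)/CH3(120°) eclipsed 7.1; tBu(240°)/OH(240°) eclipsed 13.4 → 29.0 kJ/mol.
COOH at 60° (staggered): CN(0°)/COOH(60°) gauche 2.5; CN(0°)/OH(300°) gauche 2.2; tBu(240°)/CH3(180°) gauche 6.4; tBu(240°)/OH(300°) gauche 5.1 → 16.2 kJ/mol.
COOH at 120° (eclipsed): CN(0°)/OH(0°) eclipsed 7.0; H(120°)/COOH(120°) eclipsed 7.2; tBu(240°)/CH3(240°) eclipsed 19.8 → 34.0 kJ/mol.
COOH at 180° (staggered): CN(0°)/CH3(300°) gauche 3.1; CN(0°)/OH(60°) gauche 2.2; tBu(240°)/COOH(180°) gauche 5.9; tBu(240°)/CH3(300°) gauche 6.4 → 17.6 kJ/mol.
COOH at 240° (eclipsed): CN(0°)/CH3(0°) eclipsed 8.1; H(120°)/OH(120°) eclipsed 6.0; tBu(240°)/COOH(240°) eclipsed 16.6 → 30.7 kJ/mol.
COOH at 300° (staggered): CN(0°)/COOH(300°) gauche 2.5; CN(0°)/CH3(60°) gauche 3.1; tBu(240°)/COOH(300°) gauche 5.9; tBu(240°)/OH(180°) gauche 5.1 → 16.6 kJ/mol.
The minimum (16.2 kJ/mol) occurs with COOH at 60°.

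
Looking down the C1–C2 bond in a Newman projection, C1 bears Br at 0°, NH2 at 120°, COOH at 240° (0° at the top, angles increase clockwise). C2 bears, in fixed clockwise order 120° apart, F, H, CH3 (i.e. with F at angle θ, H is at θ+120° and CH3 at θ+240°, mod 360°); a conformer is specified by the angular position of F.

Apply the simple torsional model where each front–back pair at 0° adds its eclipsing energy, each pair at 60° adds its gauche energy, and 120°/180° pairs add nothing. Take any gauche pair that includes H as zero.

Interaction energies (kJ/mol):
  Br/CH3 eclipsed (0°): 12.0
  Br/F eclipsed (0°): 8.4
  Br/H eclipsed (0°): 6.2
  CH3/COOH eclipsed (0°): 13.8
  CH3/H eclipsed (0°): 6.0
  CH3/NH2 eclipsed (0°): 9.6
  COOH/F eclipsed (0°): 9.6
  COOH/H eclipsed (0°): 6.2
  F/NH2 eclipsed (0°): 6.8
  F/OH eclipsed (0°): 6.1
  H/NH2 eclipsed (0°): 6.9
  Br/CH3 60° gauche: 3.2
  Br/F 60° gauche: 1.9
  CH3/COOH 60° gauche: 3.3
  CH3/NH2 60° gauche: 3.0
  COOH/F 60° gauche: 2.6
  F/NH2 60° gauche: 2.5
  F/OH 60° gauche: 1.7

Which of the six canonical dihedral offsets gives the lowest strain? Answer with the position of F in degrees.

300°

F at 0° (eclipsed): Br–F eclipsed, NH2–H eclipsed, COOH–CH3 eclipsed; 8.4 + 6.9 + 13.8 = 29.1 kJ/mol.
F at 60° (staggered): Br–F gauche, Br–CH3 gauche, NH2–F gauche, COOH–CH3 gauche; 1.9 + 3.2 + 2.5 + 3.3 = 10.9 kJ/mol.
F at 120° (eclipsed): Br–CH3 eclipsed, NH2–F eclipsed, COOH–H eclipsed; 12.0 + 6.8 + 6.2 = 25.0 kJ/mol.
F at 180° (staggered): Br–CH3 gauche, NH2–F gauche, NH2–CH3 gauche, COOH–F gauche; 3.2 + 2.5 + 3.0 + 2.6 = 11.3 kJ/mol.
F at 240° (eclipsed): Br–H eclipsed, NH2–CH3 eclipsed, COOH–F eclipsed; 6.2 + 9.6 + 9.6 = 25.4 kJ/mol.
F at 300° (staggered): Br–F gauche, NH2–CH3 gauche, COOH–F gauche, COOH–CH3 gauche; 1.9 + 3.0 + 2.6 + 3.3 = 10.8 kJ/mol.
The minimum (10.8 kJ/mol) occurs with F at 300°.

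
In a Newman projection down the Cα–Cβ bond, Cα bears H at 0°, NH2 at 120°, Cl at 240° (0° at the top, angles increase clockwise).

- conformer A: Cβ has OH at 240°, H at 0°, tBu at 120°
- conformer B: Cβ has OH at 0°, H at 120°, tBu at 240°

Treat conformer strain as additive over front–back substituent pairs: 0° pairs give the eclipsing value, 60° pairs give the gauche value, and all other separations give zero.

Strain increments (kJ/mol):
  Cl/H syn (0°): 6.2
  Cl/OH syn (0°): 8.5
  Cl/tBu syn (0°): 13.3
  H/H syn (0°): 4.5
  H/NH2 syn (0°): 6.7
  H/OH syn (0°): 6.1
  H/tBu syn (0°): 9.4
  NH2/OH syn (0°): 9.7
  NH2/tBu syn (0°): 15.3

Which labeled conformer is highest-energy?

A

A (eclipsed): H–H eclipsed, NH2–tBu eclipsed, Cl–OH eclipsed; 4.5 + 15.3 + 8.5 = 28.3 kJ/mol.
B (eclipsed): H–OH eclipsed, NH2–H eclipsed, Cl–tBu eclipsed; 6.1 + 6.7 + 13.3 = 26.1 kJ/mol.
A has the highest total (28.3 kJ/mol).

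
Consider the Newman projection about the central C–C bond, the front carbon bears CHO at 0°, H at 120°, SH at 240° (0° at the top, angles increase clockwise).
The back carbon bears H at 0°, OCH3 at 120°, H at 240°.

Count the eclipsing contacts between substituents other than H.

Every eclipsing pair involves H, so the count is 0.

0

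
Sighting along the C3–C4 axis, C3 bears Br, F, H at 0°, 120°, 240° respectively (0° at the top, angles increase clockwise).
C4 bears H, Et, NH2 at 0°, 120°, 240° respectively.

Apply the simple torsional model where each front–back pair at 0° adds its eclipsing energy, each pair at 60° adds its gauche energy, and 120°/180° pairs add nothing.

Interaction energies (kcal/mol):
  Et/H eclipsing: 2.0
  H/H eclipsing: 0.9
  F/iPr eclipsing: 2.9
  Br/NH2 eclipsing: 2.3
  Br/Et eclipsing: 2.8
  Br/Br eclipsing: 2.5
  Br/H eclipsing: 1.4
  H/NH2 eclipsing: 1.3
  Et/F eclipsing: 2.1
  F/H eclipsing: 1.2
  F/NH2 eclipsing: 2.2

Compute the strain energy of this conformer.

4.8 kcal/mol

This conformer (eclipsed): Br(0°)/H(0°) eclipsed 1.4; F(120°)/Et(120°) eclipsed 2.1; H(240°)/NH2(240°) eclipsed 1.3 → 4.8 kcal/mol.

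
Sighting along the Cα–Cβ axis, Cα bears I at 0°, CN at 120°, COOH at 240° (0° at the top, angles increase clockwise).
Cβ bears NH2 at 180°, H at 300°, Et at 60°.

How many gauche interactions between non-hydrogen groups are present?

4

Non-H gauche pairs: I(0°)/Et(60°); CN(120°)/NH2(180°); CN(120°)/Et(60°); COOH(240°)/NH2(180°) — 4 interactions.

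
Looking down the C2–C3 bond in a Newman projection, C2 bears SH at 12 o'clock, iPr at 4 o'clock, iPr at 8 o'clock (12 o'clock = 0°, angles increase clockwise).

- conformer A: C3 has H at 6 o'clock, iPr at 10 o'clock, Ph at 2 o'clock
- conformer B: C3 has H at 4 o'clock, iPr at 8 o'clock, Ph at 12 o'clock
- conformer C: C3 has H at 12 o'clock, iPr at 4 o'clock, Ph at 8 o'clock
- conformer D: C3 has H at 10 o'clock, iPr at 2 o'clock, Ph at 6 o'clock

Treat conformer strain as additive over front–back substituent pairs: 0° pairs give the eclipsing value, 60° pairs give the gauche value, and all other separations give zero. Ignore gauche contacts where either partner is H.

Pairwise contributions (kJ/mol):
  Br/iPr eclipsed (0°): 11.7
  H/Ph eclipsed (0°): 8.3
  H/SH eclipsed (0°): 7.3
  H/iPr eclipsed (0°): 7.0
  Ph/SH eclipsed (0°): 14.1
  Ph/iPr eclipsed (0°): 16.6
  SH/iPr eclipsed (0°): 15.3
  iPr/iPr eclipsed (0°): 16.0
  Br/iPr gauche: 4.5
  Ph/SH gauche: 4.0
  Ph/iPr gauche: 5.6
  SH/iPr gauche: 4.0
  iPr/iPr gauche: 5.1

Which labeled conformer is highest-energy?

C

A is staggered. SH at 0° is gauche with iPr at 300° (4.0); SH at 0° is gauche with Ph at 60° (4.0); iPr at 120° is gauche with Ph at 60° (5.6); iPr at 240° is gauche with iPr at 300° (5.1). Total 18.7 kJ/mol.
B is eclipsed. SH at 0° is eclipsed with Ph at 0° (14.1); iPr at 120° is eclipsed with H at 120° (7.0); iPr at 240° is eclipsed with iPr at 240° (16.0). Total 37.1 kJ/mol.
C is eclipsed. SH at 0° is eclipsed with H at 0° (7.3); iPr at 120° is eclipsed with iPr at 120° (16.0); iPr at 240° is eclipsed with Ph at 240° (16.6). Total 39.9 kJ/mol.
D is staggered. SH at 0° is gauche with iPr at 60° (4.0); iPr at 120° is gauche with iPr at 60° (5.1); iPr at 120° is gauche with Ph at 180° (5.6); iPr at 240° is gauche with Ph at 180° (5.6). Total 20.3 kJ/mol.
C has the highest total (39.9 kJ/mol).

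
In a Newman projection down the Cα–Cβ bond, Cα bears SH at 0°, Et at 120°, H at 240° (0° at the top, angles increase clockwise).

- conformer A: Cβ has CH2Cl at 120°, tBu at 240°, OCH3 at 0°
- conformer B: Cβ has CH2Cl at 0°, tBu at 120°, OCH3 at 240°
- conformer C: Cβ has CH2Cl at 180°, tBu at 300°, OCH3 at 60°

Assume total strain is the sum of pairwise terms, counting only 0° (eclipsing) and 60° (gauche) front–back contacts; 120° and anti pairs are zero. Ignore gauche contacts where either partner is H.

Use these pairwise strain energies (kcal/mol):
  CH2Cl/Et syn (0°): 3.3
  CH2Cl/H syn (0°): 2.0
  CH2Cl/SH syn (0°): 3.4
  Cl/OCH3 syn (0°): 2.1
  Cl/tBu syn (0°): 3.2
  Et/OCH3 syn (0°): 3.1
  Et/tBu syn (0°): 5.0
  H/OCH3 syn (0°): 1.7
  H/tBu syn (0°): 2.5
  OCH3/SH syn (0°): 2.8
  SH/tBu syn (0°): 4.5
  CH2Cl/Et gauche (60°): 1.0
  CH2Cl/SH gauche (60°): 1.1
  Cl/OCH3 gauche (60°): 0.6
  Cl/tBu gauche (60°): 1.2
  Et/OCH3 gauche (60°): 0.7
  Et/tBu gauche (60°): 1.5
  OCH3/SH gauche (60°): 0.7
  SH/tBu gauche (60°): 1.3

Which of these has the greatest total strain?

A (eclipsed): SH–OCH3 eclipsed, Et–CH2Cl eclipsed, H–tBu eclipsed; 2.8 + 3.3 + 2.5 = 8.6 kcal/mol.
B (eclipsed): SH–CH2Cl eclipsed, Et–tBu eclipsed, H–OCH3 eclipsed; 3.4 + 5.0 + 1.7 = 10.1 kcal/mol.
C (staggered): SH–tBu gauche, SH–OCH3 gauche, Et–CH2Cl gauche, Et–OCH3 gauche; 1.3 + 0.7 + 1.0 + 0.7 = 3.7 kcal/mol.
B has the highest total (10.1 kcal/mol).

B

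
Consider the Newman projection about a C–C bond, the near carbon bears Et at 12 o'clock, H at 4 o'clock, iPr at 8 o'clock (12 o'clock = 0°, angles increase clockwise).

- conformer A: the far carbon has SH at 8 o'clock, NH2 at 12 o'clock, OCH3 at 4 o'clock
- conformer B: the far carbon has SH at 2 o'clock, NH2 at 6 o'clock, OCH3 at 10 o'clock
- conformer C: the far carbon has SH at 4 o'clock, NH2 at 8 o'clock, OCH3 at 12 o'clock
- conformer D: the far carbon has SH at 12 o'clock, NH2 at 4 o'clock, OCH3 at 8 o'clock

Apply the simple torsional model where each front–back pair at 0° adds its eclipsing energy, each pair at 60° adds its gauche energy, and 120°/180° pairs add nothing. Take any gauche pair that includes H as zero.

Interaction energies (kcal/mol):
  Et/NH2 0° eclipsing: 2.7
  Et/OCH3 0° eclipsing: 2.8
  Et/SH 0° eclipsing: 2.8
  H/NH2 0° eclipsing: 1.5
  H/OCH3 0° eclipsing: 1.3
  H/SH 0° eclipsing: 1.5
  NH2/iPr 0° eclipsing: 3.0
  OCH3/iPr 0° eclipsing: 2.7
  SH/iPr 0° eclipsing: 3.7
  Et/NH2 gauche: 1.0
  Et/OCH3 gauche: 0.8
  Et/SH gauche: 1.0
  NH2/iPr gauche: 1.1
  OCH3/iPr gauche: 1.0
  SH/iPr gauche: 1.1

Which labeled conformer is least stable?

A

A (eclipsed): Et(0°)/NH2(0°) eclipsed 2.7; H(120°)/OCH3(120°) eclipsed 1.3; iPr(240°)/SH(240°) eclipsed 3.7 → 7.7 kcal/mol.
B (staggered): Et(0°)/SH(60°) gauche 1.0; Et(0°)/OCH3(300°) gauche 0.8; iPr(240°)/NH2(180°) gauche 1.1; iPr(240°)/OCH3(300°) gauche 1.0 → 3.9 kcal/mol.
C (eclipsed): Et(0°)/OCH3(0°) eclipsed 2.8; H(120°)/SH(120°) eclipsed 1.5; iPr(240°)/NH2(240°) eclipsed 3.0 → 7.3 kcal/mol.
D (eclipsed): Et(0°)/SH(0°) eclipsed 2.8; H(120°)/NH2(120°) eclipsed 1.5; iPr(240°)/OCH3(240°) eclipsed 2.7 → 7.0 kcal/mol.
A has the highest total (7.7 kcal/mol).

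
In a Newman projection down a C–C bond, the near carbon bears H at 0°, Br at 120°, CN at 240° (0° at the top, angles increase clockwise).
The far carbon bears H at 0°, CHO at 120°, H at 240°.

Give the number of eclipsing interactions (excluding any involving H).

1

Non-H eclipsing pairs: Br(120°)/CHO(120°) — 1 interaction.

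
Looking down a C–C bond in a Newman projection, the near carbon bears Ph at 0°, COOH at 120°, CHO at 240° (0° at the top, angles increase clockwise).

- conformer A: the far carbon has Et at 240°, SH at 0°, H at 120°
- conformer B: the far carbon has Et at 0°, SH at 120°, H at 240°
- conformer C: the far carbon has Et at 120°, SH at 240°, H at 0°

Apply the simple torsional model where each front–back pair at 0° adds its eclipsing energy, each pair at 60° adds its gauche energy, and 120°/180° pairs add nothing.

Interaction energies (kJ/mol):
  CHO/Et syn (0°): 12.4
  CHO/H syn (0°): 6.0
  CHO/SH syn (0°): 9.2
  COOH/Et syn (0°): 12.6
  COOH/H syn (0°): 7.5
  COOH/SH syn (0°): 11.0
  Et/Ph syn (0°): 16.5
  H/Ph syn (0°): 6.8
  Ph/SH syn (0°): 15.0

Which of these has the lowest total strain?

C

A (eclipsed): Ph–SH eclipsed, COOH–H eclipsed, CHO–Et eclipsed; 15.0 + 7.5 + 12.4 = 34.9 kJ/mol.
B (eclipsed): Ph–Et eclipsed, COOH–SH eclipsed, CHO–H eclipsed; 16.5 + 11.0 + 6.0 = 33.5 kJ/mol.
C (eclipsed): Ph–H eclipsed, COOH–Et eclipsed, CHO–SH eclipsed; 6.8 + 12.6 + 9.2 = 28.6 kJ/mol.
C has the lowest total (28.6 kJ/mol).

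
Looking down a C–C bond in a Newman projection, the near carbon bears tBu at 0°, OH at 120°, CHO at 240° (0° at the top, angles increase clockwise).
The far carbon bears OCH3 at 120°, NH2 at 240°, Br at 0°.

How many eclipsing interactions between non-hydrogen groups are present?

Non-H eclipsing pairs: tBu(0°)/Br(0°); OH(120°)/OCH3(120°); CHO(240°)/NH2(240°) — 3 interactions.

3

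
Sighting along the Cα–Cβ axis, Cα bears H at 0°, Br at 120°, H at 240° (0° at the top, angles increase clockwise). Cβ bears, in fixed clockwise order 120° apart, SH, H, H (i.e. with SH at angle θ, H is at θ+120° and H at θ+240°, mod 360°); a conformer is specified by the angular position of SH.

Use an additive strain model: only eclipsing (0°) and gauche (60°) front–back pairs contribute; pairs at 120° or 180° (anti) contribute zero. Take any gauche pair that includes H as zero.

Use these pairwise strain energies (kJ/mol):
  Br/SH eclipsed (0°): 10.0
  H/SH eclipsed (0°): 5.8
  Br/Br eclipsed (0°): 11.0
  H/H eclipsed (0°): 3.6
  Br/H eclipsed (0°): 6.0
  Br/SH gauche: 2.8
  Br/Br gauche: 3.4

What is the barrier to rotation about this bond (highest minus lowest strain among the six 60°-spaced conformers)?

SH at 0° is eclipsed. H at 0° is eclipsed with SH at 0° (5.8); Br at 120° is eclipsed with H at 120° (6.0); H at 240° is eclipsed with H at 240° (3.6). Total 15.4 kJ/mol.
SH at 60° is staggered. Br at 120° is gauche with SH at 60° (2.8). Total 2.8 kJ/mol.
SH at 120° is eclipsed. H at 0° is eclipsed with H at 0° (3.6); Br at 120° is eclipsed with SH at 120° (10.0); H at 240° is eclipsed with H at 240° (3.6). Total 17.2 kJ/mol.
SH at 180° is staggered. Br at 120° is gauche with SH at 180° (2.8). Total 2.8 kJ/mol.
SH at 240° is eclipsed. H at 0° is eclipsed with H at 0° (3.6); Br at 120° is eclipsed with H at 120° (6.0); H at 240° is eclipsed with SH at 240° (5.8). Total 15.4 kJ/mol.
SH at 300° (staggered): no non-H gauche contacts → 0.0 kJ/mol.
Max at 120° (17.2 kJ/mol), min at 300° (0.0 kJ/mol); barrier = 17.2 kJ/mol.

17.2 kJ/mol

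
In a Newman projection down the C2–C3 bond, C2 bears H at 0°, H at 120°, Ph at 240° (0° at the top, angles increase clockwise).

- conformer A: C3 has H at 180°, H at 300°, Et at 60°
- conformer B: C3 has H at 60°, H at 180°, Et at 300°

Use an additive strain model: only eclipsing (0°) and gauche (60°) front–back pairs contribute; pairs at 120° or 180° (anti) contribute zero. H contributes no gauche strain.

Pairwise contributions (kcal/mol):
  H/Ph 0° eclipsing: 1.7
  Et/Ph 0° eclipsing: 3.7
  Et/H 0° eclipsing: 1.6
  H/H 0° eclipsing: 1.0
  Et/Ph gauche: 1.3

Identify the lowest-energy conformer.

A (staggered): no non-H gauche contacts → 0.0 kcal/mol.
B (staggered): Ph(240°)/Et(300°) gauche 1.3 → 1.3 kcal/mol.
A has the lowest total (0.0 kcal/mol).

A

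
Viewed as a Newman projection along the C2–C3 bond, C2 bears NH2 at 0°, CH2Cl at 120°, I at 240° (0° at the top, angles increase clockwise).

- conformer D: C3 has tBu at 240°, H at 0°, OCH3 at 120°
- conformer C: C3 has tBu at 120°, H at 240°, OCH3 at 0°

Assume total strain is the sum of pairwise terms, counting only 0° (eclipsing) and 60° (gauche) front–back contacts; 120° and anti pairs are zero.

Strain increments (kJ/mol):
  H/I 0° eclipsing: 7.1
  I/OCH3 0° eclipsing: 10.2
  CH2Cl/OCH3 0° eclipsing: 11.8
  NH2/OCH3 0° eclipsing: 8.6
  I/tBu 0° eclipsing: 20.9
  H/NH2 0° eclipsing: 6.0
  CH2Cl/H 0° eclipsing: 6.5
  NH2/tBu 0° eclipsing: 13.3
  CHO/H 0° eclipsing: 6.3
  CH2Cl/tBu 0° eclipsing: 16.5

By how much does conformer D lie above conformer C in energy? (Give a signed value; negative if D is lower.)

+6.5 kJ/mol

D (eclipsed): NH2(0°)/H(0°) eclipsed 6.0; CH2Cl(120°)/OCH3(120°) eclipsed 11.8; I(240°)/tBu(240°) eclipsed 20.9 → 38.7 kJ/mol.
C (eclipsed): NH2(0°)/OCH3(0°) eclipsed 8.6; CH2Cl(120°)/tBu(120°) eclipsed 16.5; I(240°)/H(240°) eclipsed 7.1 → 32.2 kJ/mol.
E(D) − E(C) = 38.7 − 32.2 = +6.5 kJ/mol.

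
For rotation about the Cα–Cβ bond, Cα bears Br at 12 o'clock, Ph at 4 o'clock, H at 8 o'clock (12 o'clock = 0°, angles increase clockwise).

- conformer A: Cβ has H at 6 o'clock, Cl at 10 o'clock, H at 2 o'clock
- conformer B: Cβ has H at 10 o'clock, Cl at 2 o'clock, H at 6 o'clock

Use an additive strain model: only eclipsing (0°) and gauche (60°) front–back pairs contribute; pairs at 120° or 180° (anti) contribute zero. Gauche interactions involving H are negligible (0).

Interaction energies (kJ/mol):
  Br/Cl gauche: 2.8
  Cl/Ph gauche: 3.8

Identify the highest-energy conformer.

A (staggered): Br(0°)/Cl(300°) gauche 2.8 → 2.8 kJ/mol.
B (staggered): Br(0°)/Cl(60°) gauche 2.8; Ph(120°)/Cl(60°) gauche 3.8 → 6.6 kJ/mol.
B has the highest total (6.6 kJ/mol).

B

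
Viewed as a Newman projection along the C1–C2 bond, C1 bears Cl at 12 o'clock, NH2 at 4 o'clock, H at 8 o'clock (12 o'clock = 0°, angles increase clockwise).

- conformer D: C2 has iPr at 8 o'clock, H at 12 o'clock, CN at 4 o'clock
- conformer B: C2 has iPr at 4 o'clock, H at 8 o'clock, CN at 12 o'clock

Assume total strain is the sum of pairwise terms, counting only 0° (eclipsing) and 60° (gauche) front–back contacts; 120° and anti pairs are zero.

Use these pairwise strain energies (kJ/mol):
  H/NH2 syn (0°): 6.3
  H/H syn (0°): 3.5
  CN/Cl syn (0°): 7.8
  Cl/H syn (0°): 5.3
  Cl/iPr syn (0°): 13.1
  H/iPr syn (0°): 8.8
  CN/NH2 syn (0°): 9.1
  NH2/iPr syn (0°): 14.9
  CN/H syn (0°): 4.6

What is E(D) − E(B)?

-3.0 kJ/mol

D (eclipsed): Cl(0°)/H(0°) eclipsed 5.3; NH2(120°)/CN(120°) eclipsed 9.1; H(240°)/iPr(240°) eclipsed 8.8 → 23.2 kJ/mol.
B (eclipsed): Cl(0°)/CN(0°) eclipsed 7.8; NH2(120°)/iPr(120°) eclipsed 14.9; H(240°)/H(240°) eclipsed 3.5 → 26.2 kJ/mol.
E(D) − E(B) = 23.2 − 26.2 = -3.0 kJ/mol.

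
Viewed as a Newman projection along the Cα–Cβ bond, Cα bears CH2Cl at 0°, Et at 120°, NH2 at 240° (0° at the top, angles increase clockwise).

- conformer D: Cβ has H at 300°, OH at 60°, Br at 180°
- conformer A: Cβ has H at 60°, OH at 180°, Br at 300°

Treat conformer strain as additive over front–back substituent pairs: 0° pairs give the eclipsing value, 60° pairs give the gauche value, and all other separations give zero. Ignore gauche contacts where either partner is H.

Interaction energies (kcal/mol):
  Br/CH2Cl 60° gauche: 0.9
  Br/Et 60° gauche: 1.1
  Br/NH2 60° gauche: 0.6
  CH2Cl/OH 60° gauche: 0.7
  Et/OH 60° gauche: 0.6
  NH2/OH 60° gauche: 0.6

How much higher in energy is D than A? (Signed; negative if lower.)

+0.3 kcal/mol

D is staggered. CH2Cl at 0° is gauche with OH at 60° (0.7); Et at 120° is gauche with OH at 60° (0.6); Et at 120° is gauche with Br at 180° (1.1); NH2 at 240° is gauche with Br at 180° (0.6). Total 3.0 kcal/mol.
A is staggered. CH2Cl at 0° is gauche with Br at 300° (0.9); Et at 120° is gauche with OH at 180° (0.6); NH2 at 240° is gauche with OH at 180° (0.6); NH2 at 240° is gauche with Br at 300° (0.6). Total 2.7 kcal/mol.
E(D) − E(A) = 3.0 − 2.7 = +0.3 kcal/mol.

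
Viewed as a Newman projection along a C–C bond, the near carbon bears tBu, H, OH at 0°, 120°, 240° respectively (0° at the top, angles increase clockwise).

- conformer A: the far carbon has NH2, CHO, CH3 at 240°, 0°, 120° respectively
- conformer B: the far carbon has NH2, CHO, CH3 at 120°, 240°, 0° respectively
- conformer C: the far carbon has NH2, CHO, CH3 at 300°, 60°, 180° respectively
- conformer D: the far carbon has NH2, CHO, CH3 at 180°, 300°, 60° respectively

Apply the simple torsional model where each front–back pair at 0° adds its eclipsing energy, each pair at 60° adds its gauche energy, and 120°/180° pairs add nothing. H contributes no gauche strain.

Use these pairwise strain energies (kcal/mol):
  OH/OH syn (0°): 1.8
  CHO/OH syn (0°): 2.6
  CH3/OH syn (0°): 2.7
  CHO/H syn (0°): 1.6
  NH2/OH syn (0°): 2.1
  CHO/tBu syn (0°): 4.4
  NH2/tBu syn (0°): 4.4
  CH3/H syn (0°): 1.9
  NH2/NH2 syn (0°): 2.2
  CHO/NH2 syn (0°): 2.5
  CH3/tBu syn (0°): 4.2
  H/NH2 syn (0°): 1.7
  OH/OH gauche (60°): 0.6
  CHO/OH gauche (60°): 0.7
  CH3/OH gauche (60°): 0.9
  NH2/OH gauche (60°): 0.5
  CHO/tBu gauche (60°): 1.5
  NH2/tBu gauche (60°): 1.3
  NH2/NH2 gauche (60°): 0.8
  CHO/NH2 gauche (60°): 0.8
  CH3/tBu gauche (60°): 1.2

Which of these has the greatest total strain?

B

A (eclipsed): tBu–CHO eclipsed, H–CH3 eclipsed, OH–NH2 eclipsed; 4.4 + 1.9 + 2.1 = 8.4 kcal/mol.
B (eclipsed): tBu–CH3 eclipsed, H–NH2 eclipsed, OH–CHO eclipsed; 4.2 + 1.7 + 2.6 = 8.5 kcal/mol.
C (staggered): tBu–NH2 gauche, tBu–CHO gauche, OH–NH2 gauche, OH–CH3 gauche; 1.3 + 1.5 + 0.5 + 0.9 = 4.2 kcal/mol.
D (staggered): tBu–CHO gauche, tBu–CH3 gauche, OH–NH2 gauche, OH–CHO gauche; 1.5 + 1.2 + 0.5 + 0.7 = 3.9 kcal/mol.
B has the highest total (8.5 kcal/mol).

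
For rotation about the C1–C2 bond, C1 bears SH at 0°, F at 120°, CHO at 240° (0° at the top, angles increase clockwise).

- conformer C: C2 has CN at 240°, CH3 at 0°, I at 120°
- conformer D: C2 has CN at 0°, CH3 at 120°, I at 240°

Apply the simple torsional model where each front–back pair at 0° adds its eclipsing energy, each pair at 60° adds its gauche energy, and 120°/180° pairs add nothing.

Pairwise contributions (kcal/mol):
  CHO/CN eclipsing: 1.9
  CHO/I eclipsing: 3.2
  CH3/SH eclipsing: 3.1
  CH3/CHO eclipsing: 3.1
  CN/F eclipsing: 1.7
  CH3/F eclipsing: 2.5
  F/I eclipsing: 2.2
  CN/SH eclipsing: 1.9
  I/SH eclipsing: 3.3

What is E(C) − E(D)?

-0.4 kcal/mol

C is eclipsed. SH at 0° is eclipsed with CH3 at 0° (3.1); F at 120° is eclipsed with I at 120° (2.2); CHO at 240° is eclipsed with CN at 240° (1.9). Total 7.2 kcal/mol.
D is eclipsed. SH at 0° is eclipsed with CN at 0° (1.9); F at 120° is eclipsed with CH3 at 120° (2.5); CHO at 240° is eclipsed with I at 240° (3.2). Total 7.6 kcal/mol.
E(C) − E(D) = 7.2 − 7.6 = -0.4 kcal/mol.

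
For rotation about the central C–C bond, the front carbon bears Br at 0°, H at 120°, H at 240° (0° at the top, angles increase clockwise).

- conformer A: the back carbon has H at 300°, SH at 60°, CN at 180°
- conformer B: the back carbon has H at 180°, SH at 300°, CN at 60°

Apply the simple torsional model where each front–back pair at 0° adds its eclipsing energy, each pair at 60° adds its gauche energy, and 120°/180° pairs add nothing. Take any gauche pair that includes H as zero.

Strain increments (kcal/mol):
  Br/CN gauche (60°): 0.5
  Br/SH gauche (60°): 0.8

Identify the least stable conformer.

B

A (staggered): Br(0°)/SH(60°) gauche 0.8 → 0.8 kcal/mol.
B (staggered): Br(0°)/SH(300°) gauche 0.8; Br(0°)/CN(60°) gauche 0.5 → 1.3 kcal/mol.
B has the highest total (1.3 kcal/mol).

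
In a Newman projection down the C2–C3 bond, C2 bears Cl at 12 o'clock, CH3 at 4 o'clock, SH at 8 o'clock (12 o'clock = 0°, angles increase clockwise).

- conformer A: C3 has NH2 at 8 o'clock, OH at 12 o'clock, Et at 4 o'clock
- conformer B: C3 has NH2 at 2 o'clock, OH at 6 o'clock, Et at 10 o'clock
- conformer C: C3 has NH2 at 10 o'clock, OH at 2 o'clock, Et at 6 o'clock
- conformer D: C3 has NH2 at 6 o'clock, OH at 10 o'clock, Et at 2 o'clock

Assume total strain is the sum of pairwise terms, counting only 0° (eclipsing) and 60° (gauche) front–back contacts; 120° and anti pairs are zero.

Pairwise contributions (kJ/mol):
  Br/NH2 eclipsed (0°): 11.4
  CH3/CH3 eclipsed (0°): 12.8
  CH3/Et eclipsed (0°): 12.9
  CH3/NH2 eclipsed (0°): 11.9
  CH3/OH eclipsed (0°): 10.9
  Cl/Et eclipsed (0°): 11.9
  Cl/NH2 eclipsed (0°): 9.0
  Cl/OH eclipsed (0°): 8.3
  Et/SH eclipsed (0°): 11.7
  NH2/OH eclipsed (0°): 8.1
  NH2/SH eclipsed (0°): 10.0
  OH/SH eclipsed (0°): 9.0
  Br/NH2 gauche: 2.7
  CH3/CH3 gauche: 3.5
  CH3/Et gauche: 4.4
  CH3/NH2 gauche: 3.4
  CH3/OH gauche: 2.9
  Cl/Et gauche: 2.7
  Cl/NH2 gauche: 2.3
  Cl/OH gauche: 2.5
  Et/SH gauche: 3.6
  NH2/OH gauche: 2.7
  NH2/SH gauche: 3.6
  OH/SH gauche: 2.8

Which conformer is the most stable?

B

A (eclipsed): Cl–OH eclipsed, CH3–Et eclipsed, SH–NH2 eclipsed; 8.3 + 12.9 + 10.0 = 31.2 kJ/mol.
B (staggered): Cl–NH2 gauche, Cl–Et gauche, CH3–NH2 gauche, CH3–OH gauche, SH–OH gauche, SH–Et gauche; 2.3 + 2.7 + 3.4 + 2.9 + 2.8 + 3.6 = 17.7 kJ/mol.
C (staggered): Cl–NH2 gauche, Cl–OH gauche, CH3–OH gauche, CH3–Et gauche, SH–NH2 gauche, SH–Et gauche; 2.3 + 2.5 + 2.9 + 4.4 + 3.6 + 3.6 = 19.3 kJ/mol.
D (staggered): Cl–OH gauche, Cl–Et gauche, CH3–NH2 gauche, CH3–Et gauche, SH–NH2 gauche, SH–OH gauche; 2.5 + 2.7 + 3.4 + 4.4 + 3.6 + 2.8 = 19.4 kJ/mol.
B has the lowest total (17.7 kJ/mol).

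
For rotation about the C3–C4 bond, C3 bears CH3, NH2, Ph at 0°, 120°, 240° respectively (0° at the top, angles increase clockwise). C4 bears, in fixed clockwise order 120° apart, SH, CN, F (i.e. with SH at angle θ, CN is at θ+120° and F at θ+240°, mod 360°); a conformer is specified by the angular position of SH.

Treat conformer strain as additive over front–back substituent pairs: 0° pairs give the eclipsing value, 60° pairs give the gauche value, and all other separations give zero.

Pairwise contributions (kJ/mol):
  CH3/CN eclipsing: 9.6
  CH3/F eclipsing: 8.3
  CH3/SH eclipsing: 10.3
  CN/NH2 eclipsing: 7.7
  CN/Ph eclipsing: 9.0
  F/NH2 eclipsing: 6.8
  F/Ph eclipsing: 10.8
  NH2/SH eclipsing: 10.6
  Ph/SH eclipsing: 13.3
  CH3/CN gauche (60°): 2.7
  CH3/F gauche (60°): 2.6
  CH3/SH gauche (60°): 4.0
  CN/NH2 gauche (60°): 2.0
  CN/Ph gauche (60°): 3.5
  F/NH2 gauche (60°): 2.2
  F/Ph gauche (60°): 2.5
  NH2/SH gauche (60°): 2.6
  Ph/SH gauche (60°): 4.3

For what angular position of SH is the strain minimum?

SH at 0° is eclipsed. CH3 at 0° is eclipsed with SH at 0° (10.3); NH2 at 120° is eclipsed with CN at 120° (7.7); Ph at 240° is eclipsed with F at 240° (10.8). Total 28.8 kJ/mol.
SH at 60° is staggered. CH3 at 0° is gauche with SH at 60° (4.0); CH3 at 0° is gauche with F at 300° (2.6); NH2 at 120° is gauche with SH at 60° (2.6); NH2 at 120° is gauche with CN at 180° (2.0); Ph at 240° is gauche with CN at 180° (3.5); Ph at 240° is gauche with F at 300° (2.5). Total 17.2 kJ/mol.
SH at 120° is eclipsed. CH3 at 0° is eclipsed with F at 0° (8.3); NH2 at 120° is eclipsed with SH at 120° (10.6); Ph at 240° is eclipsed with CN at 240° (9.0). Total 27.9 kJ/mol.
SH at 180° is staggered. CH3 at 0° is gauche with CN at 300° (2.7); CH3 at 0° is gauche with F at 60° (2.6); NH2 at 120° is gauche with SH at 180° (2.6); NH2 at 120° is gauche with F at 60° (2.2); Ph at 240° is gauche with SH at 180° (4.3); Ph at 240° is gauche with CN at 300° (3.5). Total 17.9 kJ/mol.
SH at 240° is eclipsed. CH3 at 0° is eclipsed with CN at 0° (9.6); NH2 at 120° is eclipsed with F at 120° (6.8); Ph at 240° is eclipsed with SH at 240° (13.3). Total 29.7 kJ/mol.
SH at 300° is staggered. CH3 at 0° is gauche with SH at 300° (4.0); CH3 at 0° is gauche with CN at 60° (2.7); NH2 at 120° is gauche with CN at 60° (2.0); NH2 at 120° is gauche with F at 180° (2.2); Ph at 240° is gauche with SH at 300° (4.3); Ph at 240° is gauche with F at 180° (2.5). Total 17.7 kJ/mol.
The minimum (17.2 kJ/mol) occurs with SH at 60°.

60°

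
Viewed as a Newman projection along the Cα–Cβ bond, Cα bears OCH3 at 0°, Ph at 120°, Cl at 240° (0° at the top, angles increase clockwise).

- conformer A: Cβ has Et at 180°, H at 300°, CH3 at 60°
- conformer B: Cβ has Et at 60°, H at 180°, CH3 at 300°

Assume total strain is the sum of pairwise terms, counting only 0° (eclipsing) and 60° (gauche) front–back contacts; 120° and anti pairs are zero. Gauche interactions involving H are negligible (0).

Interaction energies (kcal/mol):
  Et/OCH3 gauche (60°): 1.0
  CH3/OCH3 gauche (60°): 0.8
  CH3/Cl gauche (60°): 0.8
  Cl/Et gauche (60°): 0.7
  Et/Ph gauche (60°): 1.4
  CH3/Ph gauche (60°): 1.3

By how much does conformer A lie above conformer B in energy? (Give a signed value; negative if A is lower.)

+0.2 kcal/mol

A is staggered. OCH3 at 0° is gauche with CH3 at 60° (0.8); Ph at 120° is gauche with Et at 180° (1.4); Ph at 120° is gauche with CH3 at 60° (1.3); Cl at 240° is gauche with Et at 180° (0.7). Total 4.2 kcal/mol.
B is staggered. OCH3 at 0° is gauche with Et at 60° (1.0); OCH3 at 0° is gauche with CH3 at 300° (0.8); Ph at 120° is gauche with Et at 60° (1.4); Cl at 240° is gauche with CH3 at 300° (0.8). Total 4.0 kcal/mol.
E(A) − E(B) = 4.2 − 4.0 = +0.2 kcal/mol.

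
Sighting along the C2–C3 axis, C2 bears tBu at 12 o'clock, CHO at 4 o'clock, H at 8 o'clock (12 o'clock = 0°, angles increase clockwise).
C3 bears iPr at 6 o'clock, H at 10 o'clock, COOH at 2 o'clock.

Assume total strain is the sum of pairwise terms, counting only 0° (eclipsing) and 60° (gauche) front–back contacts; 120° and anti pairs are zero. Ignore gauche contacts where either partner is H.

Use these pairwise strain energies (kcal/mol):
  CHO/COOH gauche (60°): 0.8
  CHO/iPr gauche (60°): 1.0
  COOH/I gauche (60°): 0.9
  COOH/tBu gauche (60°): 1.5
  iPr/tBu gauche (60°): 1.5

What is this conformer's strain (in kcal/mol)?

3.3 kcal/mol

This conformer (staggered): tBu(0°)/COOH(60°) gauche 1.5; CHO(120°)/iPr(180°) gauche 1.0; CHO(120°)/COOH(60°) gauche 0.8 → 3.3 kcal/mol.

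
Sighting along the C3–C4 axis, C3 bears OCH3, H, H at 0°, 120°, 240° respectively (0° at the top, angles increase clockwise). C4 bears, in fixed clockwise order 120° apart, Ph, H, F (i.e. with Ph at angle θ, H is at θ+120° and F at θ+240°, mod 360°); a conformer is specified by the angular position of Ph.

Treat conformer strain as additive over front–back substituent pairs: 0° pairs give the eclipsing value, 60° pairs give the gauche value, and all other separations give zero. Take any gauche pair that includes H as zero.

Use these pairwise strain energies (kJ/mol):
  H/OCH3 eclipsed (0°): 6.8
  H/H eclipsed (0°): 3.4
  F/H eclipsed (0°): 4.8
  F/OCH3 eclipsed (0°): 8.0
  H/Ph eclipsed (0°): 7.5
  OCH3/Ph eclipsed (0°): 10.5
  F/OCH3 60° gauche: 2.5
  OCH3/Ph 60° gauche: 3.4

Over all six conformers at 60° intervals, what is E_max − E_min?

16.6 kJ/mol

Ph at 0° is eclipsed. OCH3 at 0° is eclipsed with Ph at 0° (10.5); H at 120° is eclipsed with H at 120° (3.4); H at 240° is eclipsed with F at 240° (4.8). Total 18.7 kJ/mol.
Ph at 60° is staggered. OCH3 at 0° is gauche with Ph at 60° (3.4); OCH3 at 0° is gauche with F at 300° (2.5). Total 5.9 kJ/mol.
Ph at 120° is eclipsed. OCH3 at 0° is eclipsed with F at 0° (8.0); H at 120° is eclipsed with Ph at 120° (7.5); H at 240° is eclipsed with H at 240° (3.4). Total 18.9 kJ/mol.
Ph at 180° is staggered. OCH3 at 0° is gauche with F at 60° (2.5). Total 2.5 kJ/mol.
Ph at 240° is eclipsed. OCH3 at 0° is eclipsed with H at 0° (6.8); H at 120° is eclipsed with F at 120° (4.8); H at 240° is eclipsed with Ph at 240° (7.5). Total 19.1 kJ/mol.
Ph at 300° is staggered. OCH3 at 0° is gauche with Ph at 300° (3.4). Total 3.4 kJ/mol.
Max at 240° (19.1 kJ/mol), min at 180° (2.5 kJ/mol); barrier = 16.6 kJ/mol.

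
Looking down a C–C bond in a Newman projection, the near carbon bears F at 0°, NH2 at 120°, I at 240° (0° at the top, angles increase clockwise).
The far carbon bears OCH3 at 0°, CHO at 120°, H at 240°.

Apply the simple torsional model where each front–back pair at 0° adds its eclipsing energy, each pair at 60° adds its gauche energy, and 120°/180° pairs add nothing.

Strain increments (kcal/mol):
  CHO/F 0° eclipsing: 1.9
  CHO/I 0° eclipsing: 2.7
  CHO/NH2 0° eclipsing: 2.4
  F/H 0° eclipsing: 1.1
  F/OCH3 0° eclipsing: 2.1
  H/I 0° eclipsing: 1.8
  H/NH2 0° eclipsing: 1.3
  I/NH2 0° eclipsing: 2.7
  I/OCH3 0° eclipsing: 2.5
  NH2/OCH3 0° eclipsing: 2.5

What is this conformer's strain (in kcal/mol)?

6.3 kcal/mol

This conformer (eclipsed): F(0°)/OCH3(0°) eclipsed 2.1; NH2(120°)/CHO(120°) eclipsed 2.4; I(240°)/H(240°) eclipsed 1.8 → 6.3 kcal/mol.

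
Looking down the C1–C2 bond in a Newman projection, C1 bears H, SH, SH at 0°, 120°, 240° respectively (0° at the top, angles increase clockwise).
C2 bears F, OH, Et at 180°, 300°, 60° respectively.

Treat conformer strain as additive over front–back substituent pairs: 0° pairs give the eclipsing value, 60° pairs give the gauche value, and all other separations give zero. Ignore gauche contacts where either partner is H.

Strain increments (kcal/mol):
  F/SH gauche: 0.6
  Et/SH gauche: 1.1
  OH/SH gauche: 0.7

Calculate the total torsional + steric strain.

3.0 kcal/mol

This conformer (staggered): SH(120°)/F(180°) gauche 0.6; SH(120°)/Et(60°) gauche 1.1; SH(240°)/F(180°) gauche 0.6; SH(240°)/OH(300°) gauche 0.7 → 3.0 kcal/mol.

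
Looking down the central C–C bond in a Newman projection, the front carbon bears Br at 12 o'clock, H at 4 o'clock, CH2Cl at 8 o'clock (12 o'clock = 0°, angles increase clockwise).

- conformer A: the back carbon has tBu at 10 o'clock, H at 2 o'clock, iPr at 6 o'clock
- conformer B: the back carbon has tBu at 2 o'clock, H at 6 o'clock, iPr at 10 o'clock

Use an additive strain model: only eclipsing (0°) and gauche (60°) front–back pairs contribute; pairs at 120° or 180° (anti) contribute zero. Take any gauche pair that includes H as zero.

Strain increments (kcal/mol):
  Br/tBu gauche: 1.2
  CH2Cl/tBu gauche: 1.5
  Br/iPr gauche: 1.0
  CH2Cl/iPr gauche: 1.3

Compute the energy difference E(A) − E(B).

A is staggered. Br at 0° is gauche with tBu at 300° (1.2); CH2Cl at 240° is gauche with tBu at 300° (1.5); CH2Cl at 240° is gauche with iPr at 180° (1.3). Total 4.0 kcal/mol.
B is staggered. Br at 0° is gauche with tBu at 60° (1.2); Br at 0° is gauche with iPr at 300° (1.0); CH2Cl at 240° is gauche with iPr at 300° (1.3). Total 3.5 kcal/mol.
E(A) − E(B) = 4.0 − 3.5 = +0.5 kcal/mol.

+0.5 kcal/mol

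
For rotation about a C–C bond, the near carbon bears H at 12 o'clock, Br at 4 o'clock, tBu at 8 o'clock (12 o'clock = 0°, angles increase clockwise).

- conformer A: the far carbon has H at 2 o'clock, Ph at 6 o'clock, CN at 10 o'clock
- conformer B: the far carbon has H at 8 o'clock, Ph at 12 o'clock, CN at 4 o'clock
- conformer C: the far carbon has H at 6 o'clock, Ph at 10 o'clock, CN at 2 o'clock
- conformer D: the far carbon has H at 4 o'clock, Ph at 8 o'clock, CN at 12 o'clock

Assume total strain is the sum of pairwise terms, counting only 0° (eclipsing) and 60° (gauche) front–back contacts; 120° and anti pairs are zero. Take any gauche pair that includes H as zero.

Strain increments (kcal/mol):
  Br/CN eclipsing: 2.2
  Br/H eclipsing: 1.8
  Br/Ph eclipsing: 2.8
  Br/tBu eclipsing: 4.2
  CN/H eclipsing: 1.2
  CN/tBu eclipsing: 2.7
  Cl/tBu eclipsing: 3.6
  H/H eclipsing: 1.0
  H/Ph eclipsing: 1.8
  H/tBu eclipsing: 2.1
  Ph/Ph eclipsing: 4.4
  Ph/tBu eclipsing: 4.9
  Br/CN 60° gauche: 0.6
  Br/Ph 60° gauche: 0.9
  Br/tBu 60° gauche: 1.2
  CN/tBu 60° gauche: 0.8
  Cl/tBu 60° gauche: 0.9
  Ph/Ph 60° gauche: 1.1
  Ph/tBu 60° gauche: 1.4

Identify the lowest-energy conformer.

C

A (staggered): Br(120°)/Ph(180°) gauche 0.9; tBu(240°)/Ph(180°) gauche 1.4; tBu(240°)/CN(300°) gauche 0.8 → 3.1 kcal/mol.
B (eclipsed): H(0°)/Ph(0°) eclipsed 1.8; Br(120°)/CN(120°) eclipsed 2.2; tBu(240°)/H(240°) eclipsed 2.1 → 6.1 kcal/mol.
C (staggered): Br(120°)/CN(60°) gauche 0.6; tBu(240°)/Ph(300°) gauche 1.4 → 2.0 kcal/mol.
D (eclipsed): H(0°)/CN(0°) eclipsed 1.2; Br(120°)/H(120°) eclipsed 1.8; tBu(240°)/Ph(240°) eclipsed 4.9 → 7.9 kcal/mol.
C has the lowest total (2.0 kcal/mol).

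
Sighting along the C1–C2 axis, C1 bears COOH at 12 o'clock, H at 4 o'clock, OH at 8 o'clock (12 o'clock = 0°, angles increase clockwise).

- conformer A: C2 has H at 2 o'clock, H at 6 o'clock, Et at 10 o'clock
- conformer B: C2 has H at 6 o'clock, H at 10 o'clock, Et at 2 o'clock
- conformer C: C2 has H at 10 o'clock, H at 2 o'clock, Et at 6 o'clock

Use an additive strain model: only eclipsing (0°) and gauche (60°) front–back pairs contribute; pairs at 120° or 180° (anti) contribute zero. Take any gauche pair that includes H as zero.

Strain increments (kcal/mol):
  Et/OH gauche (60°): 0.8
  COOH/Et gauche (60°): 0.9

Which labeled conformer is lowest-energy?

A (staggered): COOH–Et gauche, OH–Et gauche; 0.9 + 0.8 = 1.7 kcal/mol.
B (staggered): COOH–Et gauche; 0.9 = 0.9 kcal/mol.
C (staggered): OH–Et gauche; 0.8 = 0.8 kcal/mol.
C has the lowest total (0.8 kcal/mol).

C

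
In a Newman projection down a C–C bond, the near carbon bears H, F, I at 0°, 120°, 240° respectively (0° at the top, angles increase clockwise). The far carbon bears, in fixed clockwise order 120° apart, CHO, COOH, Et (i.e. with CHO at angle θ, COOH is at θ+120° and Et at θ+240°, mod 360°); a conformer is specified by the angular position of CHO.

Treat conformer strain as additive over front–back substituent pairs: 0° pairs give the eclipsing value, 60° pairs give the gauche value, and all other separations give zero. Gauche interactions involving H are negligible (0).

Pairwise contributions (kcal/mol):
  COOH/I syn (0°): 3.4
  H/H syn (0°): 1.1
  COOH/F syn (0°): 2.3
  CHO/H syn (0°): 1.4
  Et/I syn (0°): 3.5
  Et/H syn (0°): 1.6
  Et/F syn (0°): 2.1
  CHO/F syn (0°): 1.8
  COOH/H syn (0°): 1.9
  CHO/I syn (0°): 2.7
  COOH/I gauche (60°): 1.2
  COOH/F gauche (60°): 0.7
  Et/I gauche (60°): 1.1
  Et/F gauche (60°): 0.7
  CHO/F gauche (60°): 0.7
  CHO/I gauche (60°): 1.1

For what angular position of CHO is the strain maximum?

CHO at 0° (eclipsed): H(0°)/CHO(0°) eclipsed 1.4; F(120°)/COOH(120°) eclipsed 2.3; I(240°)/Et(240°) eclipsed 3.5 → 7.2 kcal/mol.
CHO at 60° (staggered): F(120°)/CHO(60°) gauche 0.7; F(120°)/COOH(180°) gauche 0.7; I(240°)/COOH(180°) gauche 1.2; I(240°)/Et(300°) gauche 1.1 → 3.7 kcal/mol.
CHO at 120° (eclipsed): H(0°)/Et(0°) eclipsed 1.6; F(120°)/CHO(120°) eclipsed 1.8; I(240°)/COOH(240°) eclipsed 3.4 → 6.8 kcal/mol.
CHO at 180° (staggered): F(120°)/CHO(180°) gauche 0.7; F(120°)/Et(60°) gauche 0.7; I(240°)/CHO(180°) gauche 1.1; I(240°)/COOH(300°) gauche 1.2 → 3.7 kcal/mol.
CHO at 240° (eclipsed): H(0°)/COOH(0°) eclipsed 1.9; F(120°)/Et(120°) eclipsed 2.1; I(240°)/CHO(240°) eclipsed 2.7 → 6.7 kcal/mol.
CHO at 300° (staggered): F(120°)/COOH(60°) gauche 0.7; F(120°)/Et(180°) gauche 0.7; I(240°)/CHO(300°) gauche 1.1; I(240°)/Et(180°) gauche 1.1 → 3.6 kcal/mol.
The maximum (7.2 kcal/mol) occurs with CHO at 0°.

0°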